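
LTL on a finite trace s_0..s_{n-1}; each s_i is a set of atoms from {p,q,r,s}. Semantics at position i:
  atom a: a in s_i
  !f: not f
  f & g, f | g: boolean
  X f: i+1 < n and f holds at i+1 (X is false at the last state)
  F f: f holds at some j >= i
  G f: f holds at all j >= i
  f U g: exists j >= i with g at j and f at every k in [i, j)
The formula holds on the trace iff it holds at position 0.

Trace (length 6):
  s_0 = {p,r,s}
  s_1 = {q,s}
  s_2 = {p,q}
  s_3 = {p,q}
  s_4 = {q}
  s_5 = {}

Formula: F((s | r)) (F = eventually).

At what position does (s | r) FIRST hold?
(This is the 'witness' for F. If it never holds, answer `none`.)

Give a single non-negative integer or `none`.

Answer: 0

Derivation:
s_0={p,r,s}: (s | r)=True s=True r=True
s_1={q,s}: (s | r)=True s=True r=False
s_2={p,q}: (s | r)=False s=False r=False
s_3={p,q}: (s | r)=False s=False r=False
s_4={q}: (s | r)=False s=False r=False
s_5={}: (s | r)=False s=False r=False
F((s | r)) holds; first witness at position 0.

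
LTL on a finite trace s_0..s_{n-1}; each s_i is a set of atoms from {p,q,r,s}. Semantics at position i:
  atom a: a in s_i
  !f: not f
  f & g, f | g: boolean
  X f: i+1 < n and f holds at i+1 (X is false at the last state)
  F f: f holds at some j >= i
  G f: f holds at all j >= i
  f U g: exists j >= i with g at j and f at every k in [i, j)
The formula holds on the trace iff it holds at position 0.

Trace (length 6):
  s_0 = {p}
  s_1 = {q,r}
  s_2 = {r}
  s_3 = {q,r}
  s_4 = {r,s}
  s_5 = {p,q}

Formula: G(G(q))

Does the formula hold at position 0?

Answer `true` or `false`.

Answer: false

Derivation:
s_0={p}: G(G(q))=False G(q)=False q=False
s_1={q,r}: G(G(q))=False G(q)=False q=True
s_2={r}: G(G(q))=False G(q)=False q=False
s_3={q,r}: G(G(q))=False G(q)=False q=True
s_4={r,s}: G(G(q))=False G(q)=False q=False
s_5={p,q}: G(G(q))=True G(q)=True q=True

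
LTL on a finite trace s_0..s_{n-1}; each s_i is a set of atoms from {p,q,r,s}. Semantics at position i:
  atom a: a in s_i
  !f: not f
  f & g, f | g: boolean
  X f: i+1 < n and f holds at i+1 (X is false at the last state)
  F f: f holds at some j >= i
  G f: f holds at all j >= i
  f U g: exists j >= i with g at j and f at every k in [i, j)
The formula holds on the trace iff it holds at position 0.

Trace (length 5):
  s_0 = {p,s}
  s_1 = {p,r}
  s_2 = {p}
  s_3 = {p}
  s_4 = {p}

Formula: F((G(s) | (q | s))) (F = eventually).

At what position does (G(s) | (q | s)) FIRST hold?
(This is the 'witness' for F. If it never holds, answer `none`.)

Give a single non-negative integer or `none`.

s_0={p,s}: (G(s) | (q | s))=True G(s)=False s=True (q | s)=True q=False
s_1={p,r}: (G(s) | (q | s))=False G(s)=False s=False (q | s)=False q=False
s_2={p}: (G(s) | (q | s))=False G(s)=False s=False (q | s)=False q=False
s_3={p}: (G(s) | (q | s))=False G(s)=False s=False (q | s)=False q=False
s_4={p}: (G(s) | (q | s))=False G(s)=False s=False (q | s)=False q=False
F((G(s) | (q | s))) holds; first witness at position 0.

Answer: 0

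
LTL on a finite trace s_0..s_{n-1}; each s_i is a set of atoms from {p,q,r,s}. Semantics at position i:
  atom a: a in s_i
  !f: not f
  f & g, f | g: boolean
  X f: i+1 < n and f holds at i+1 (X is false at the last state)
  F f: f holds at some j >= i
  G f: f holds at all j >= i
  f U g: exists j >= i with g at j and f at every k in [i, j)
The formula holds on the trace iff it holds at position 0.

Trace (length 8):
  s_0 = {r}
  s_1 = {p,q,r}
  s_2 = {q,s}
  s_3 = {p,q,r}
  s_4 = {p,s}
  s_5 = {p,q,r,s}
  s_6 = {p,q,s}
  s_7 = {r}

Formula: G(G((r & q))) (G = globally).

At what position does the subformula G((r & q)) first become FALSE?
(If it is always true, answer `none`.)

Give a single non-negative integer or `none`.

Answer: 0

Derivation:
s_0={r}: G((r & q))=False (r & q)=False r=True q=False
s_1={p,q,r}: G((r & q))=False (r & q)=True r=True q=True
s_2={q,s}: G((r & q))=False (r & q)=False r=False q=True
s_3={p,q,r}: G((r & q))=False (r & q)=True r=True q=True
s_4={p,s}: G((r & q))=False (r & q)=False r=False q=False
s_5={p,q,r,s}: G((r & q))=False (r & q)=True r=True q=True
s_6={p,q,s}: G((r & q))=False (r & q)=False r=False q=True
s_7={r}: G((r & q))=False (r & q)=False r=True q=False
G(G((r & q))) holds globally = False
First violation at position 0.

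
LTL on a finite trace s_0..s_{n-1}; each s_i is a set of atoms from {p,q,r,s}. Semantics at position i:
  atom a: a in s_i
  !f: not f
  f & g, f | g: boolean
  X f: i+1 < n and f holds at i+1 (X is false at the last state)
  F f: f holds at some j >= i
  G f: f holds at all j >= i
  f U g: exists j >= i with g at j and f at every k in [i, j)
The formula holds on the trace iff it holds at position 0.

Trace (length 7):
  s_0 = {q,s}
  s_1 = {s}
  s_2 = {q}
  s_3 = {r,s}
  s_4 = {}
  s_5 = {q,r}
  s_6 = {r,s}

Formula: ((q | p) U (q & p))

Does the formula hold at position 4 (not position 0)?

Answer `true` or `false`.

Answer: false

Derivation:
s_0={q,s}: ((q | p) U (q & p))=False (q | p)=True q=True p=False (q & p)=False
s_1={s}: ((q | p) U (q & p))=False (q | p)=False q=False p=False (q & p)=False
s_2={q}: ((q | p) U (q & p))=False (q | p)=True q=True p=False (q & p)=False
s_3={r,s}: ((q | p) U (q & p))=False (q | p)=False q=False p=False (q & p)=False
s_4={}: ((q | p) U (q & p))=False (q | p)=False q=False p=False (q & p)=False
s_5={q,r}: ((q | p) U (q & p))=False (q | p)=True q=True p=False (q & p)=False
s_6={r,s}: ((q | p) U (q & p))=False (q | p)=False q=False p=False (q & p)=False
Evaluating at position 4: result = False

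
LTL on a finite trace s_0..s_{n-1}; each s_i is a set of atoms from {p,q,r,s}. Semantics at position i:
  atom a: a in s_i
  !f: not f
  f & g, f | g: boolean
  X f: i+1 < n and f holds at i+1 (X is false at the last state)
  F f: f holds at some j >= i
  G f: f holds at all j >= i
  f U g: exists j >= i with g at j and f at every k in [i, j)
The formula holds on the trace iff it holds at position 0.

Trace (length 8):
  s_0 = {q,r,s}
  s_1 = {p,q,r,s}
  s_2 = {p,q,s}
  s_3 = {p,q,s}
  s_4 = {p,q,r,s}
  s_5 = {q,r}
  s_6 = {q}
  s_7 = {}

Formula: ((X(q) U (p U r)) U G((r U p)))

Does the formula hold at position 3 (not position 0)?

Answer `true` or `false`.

s_0={q,r,s}: ((X(q) U (p U r)) U G((r U p)))=False (X(q) U (p U r))=True X(q)=True q=True (p U r)=True p=False r=True G((r U p))=False (r U p)=True
s_1={p,q,r,s}: ((X(q) U (p U r)) U G((r U p)))=False (X(q) U (p U r))=True X(q)=True q=True (p U r)=True p=True r=True G((r U p))=False (r U p)=True
s_2={p,q,s}: ((X(q) U (p U r)) U G((r U p)))=False (X(q) U (p U r))=True X(q)=True q=True (p U r)=True p=True r=False G((r U p))=False (r U p)=True
s_3={p,q,s}: ((X(q) U (p U r)) U G((r U p)))=False (X(q) U (p U r))=True X(q)=True q=True (p U r)=True p=True r=False G((r U p))=False (r U p)=True
s_4={p,q,r,s}: ((X(q) U (p U r)) U G((r U p)))=False (X(q) U (p U r))=True X(q)=True q=True (p U r)=True p=True r=True G((r U p))=False (r U p)=True
s_5={q,r}: ((X(q) U (p U r)) U G((r U p)))=False (X(q) U (p U r))=True X(q)=True q=True (p U r)=True p=False r=True G((r U p))=False (r U p)=False
s_6={q}: ((X(q) U (p U r)) U G((r U p)))=False (X(q) U (p U r))=False X(q)=False q=True (p U r)=False p=False r=False G((r U p))=False (r U p)=False
s_7={}: ((X(q) U (p U r)) U G((r U p)))=False (X(q) U (p U r))=False X(q)=False q=False (p U r)=False p=False r=False G((r U p))=False (r U p)=False
Evaluating at position 3: result = False

Answer: false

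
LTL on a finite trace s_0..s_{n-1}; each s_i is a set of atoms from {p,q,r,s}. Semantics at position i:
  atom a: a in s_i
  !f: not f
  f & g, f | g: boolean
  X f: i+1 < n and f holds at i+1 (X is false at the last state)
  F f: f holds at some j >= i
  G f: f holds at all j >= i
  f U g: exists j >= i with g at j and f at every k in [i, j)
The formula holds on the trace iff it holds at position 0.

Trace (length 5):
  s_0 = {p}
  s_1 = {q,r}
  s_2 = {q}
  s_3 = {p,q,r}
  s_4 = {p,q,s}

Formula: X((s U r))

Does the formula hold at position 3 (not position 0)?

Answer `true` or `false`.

s_0={p}: X((s U r))=True (s U r)=False s=False r=False
s_1={q,r}: X((s U r))=False (s U r)=True s=False r=True
s_2={q}: X((s U r))=True (s U r)=False s=False r=False
s_3={p,q,r}: X((s U r))=False (s U r)=True s=False r=True
s_4={p,q,s}: X((s U r))=False (s U r)=False s=True r=False
Evaluating at position 3: result = False

Answer: false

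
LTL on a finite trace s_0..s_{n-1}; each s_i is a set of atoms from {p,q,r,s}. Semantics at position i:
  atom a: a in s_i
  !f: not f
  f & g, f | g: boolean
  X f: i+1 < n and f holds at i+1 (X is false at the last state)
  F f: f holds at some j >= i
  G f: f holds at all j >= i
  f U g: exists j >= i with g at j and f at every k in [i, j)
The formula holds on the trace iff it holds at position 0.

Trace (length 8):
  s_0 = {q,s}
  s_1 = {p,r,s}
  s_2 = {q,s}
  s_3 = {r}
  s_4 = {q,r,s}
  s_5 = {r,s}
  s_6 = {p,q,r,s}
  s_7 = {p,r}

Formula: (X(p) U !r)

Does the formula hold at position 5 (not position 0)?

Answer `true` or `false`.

Answer: false

Derivation:
s_0={q,s}: (X(p) U !r)=True X(p)=True p=False !r=True r=False
s_1={p,r,s}: (X(p) U !r)=False X(p)=False p=True !r=False r=True
s_2={q,s}: (X(p) U !r)=True X(p)=False p=False !r=True r=False
s_3={r}: (X(p) U !r)=False X(p)=False p=False !r=False r=True
s_4={q,r,s}: (X(p) U !r)=False X(p)=False p=False !r=False r=True
s_5={r,s}: (X(p) U !r)=False X(p)=True p=False !r=False r=True
s_6={p,q,r,s}: (X(p) U !r)=False X(p)=True p=True !r=False r=True
s_7={p,r}: (X(p) U !r)=False X(p)=False p=True !r=False r=True
Evaluating at position 5: result = False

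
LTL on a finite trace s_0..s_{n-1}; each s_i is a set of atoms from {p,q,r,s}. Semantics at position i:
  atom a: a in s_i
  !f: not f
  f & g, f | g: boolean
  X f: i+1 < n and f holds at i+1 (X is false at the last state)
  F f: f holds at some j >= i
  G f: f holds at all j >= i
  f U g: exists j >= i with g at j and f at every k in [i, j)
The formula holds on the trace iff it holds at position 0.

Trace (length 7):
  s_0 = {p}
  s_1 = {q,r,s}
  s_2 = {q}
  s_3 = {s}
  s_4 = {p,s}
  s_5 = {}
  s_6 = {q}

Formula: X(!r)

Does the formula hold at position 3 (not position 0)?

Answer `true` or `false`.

Answer: true

Derivation:
s_0={p}: X(!r)=False !r=True r=False
s_1={q,r,s}: X(!r)=True !r=False r=True
s_2={q}: X(!r)=True !r=True r=False
s_3={s}: X(!r)=True !r=True r=False
s_4={p,s}: X(!r)=True !r=True r=False
s_5={}: X(!r)=True !r=True r=False
s_6={q}: X(!r)=False !r=True r=False
Evaluating at position 3: result = True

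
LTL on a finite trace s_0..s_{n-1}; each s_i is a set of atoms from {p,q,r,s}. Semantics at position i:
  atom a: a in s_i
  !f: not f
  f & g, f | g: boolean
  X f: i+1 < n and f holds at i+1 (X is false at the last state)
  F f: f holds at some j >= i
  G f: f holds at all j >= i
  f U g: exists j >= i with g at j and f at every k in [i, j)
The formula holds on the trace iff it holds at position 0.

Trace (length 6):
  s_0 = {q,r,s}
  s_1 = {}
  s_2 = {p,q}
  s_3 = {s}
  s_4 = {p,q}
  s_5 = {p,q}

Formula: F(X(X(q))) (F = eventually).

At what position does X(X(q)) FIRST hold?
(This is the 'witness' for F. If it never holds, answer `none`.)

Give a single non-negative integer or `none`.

Answer: 0

Derivation:
s_0={q,r,s}: X(X(q))=True X(q)=False q=True
s_1={}: X(X(q))=False X(q)=True q=False
s_2={p,q}: X(X(q))=True X(q)=False q=True
s_3={s}: X(X(q))=True X(q)=True q=False
s_4={p,q}: X(X(q))=False X(q)=True q=True
s_5={p,q}: X(X(q))=False X(q)=False q=True
F(X(X(q))) holds; first witness at position 0.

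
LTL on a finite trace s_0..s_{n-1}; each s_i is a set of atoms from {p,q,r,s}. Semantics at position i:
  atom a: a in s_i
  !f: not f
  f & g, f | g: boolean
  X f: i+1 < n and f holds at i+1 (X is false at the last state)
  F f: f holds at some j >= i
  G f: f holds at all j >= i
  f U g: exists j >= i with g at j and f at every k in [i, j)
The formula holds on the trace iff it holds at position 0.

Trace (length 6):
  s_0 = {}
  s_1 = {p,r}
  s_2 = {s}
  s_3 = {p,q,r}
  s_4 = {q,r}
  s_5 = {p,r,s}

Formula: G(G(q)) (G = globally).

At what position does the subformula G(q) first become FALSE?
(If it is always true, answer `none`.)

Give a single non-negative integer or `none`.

Answer: 0

Derivation:
s_0={}: G(q)=False q=False
s_1={p,r}: G(q)=False q=False
s_2={s}: G(q)=False q=False
s_3={p,q,r}: G(q)=False q=True
s_4={q,r}: G(q)=False q=True
s_5={p,r,s}: G(q)=False q=False
G(G(q)) holds globally = False
First violation at position 0.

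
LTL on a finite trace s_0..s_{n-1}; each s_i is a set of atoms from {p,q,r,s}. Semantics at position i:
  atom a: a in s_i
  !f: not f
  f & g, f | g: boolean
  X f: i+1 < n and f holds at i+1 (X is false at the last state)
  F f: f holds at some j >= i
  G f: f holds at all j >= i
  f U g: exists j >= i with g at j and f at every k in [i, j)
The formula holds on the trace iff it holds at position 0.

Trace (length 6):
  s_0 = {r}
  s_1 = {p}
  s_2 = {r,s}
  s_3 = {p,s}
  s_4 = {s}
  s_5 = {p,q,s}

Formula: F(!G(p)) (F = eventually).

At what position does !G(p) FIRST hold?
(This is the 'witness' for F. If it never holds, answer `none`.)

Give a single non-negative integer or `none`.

s_0={r}: !G(p)=True G(p)=False p=False
s_1={p}: !G(p)=True G(p)=False p=True
s_2={r,s}: !G(p)=True G(p)=False p=False
s_3={p,s}: !G(p)=True G(p)=False p=True
s_4={s}: !G(p)=True G(p)=False p=False
s_5={p,q,s}: !G(p)=False G(p)=True p=True
F(!G(p)) holds; first witness at position 0.

Answer: 0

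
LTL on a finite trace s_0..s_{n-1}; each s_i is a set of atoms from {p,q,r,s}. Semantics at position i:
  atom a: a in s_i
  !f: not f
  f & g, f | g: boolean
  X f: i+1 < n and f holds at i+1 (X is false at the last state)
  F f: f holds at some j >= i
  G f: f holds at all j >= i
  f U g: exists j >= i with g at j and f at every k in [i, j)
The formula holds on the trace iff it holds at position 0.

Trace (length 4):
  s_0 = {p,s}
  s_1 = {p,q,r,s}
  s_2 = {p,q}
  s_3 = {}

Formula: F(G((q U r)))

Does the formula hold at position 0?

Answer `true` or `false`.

Answer: false

Derivation:
s_0={p,s}: F(G((q U r)))=False G((q U r))=False (q U r)=False q=False r=False
s_1={p,q,r,s}: F(G((q U r)))=False G((q U r))=False (q U r)=True q=True r=True
s_2={p,q}: F(G((q U r)))=False G((q U r))=False (q U r)=False q=True r=False
s_3={}: F(G((q U r)))=False G((q U r))=False (q U r)=False q=False r=False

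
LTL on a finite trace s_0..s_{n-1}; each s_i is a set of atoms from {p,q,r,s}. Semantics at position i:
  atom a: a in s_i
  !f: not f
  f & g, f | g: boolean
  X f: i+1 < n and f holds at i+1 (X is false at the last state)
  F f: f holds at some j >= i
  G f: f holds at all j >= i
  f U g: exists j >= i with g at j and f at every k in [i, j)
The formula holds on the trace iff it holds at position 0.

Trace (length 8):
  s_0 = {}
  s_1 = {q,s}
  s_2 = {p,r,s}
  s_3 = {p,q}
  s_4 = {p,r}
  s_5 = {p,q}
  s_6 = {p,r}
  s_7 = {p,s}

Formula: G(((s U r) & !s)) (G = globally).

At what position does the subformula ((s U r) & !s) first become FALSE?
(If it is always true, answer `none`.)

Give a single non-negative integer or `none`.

Answer: 0

Derivation:
s_0={}: ((s U r) & !s)=False (s U r)=False s=False r=False !s=True
s_1={q,s}: ((s U r) & !s)=False (s U r)=True s=True r=False !s=False
s_2={p,r,s}: ((s U r) & !s)=False (s U r)=True s=True r=True !s=False
s_3={p,q}: ((s U r) & !s)=False (s U r)=False s=False r=False !s=True
s_4={p,r}: ((s U r) & !s)=True (s U r)=True s=False r=True !s=True
s_5={p,q}: ((s U r) & !s)=False (s U r)=False s=False r=False !s=True
s_6={p,r}: ((s U r) & !s)=True (s U r)=True s=False r=True !s=True
s_7={p,s}: ((s U r) & !s)=False (s U r)=False s=True r=False !s=False
G(((s U r) & !s)) holds globally = False
First violation at position 0.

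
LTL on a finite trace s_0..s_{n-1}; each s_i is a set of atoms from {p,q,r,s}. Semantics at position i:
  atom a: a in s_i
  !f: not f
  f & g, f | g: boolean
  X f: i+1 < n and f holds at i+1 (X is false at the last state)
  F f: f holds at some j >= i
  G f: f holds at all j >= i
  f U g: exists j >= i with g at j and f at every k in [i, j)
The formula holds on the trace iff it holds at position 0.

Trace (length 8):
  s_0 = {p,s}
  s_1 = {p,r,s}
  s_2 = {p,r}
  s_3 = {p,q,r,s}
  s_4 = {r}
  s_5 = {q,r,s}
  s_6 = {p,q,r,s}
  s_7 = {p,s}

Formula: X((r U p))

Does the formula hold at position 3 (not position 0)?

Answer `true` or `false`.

s_0={p,s}: X((r U p))=True (r U p)=True r=False p=True
s_1={p,r,s}: X((r U p))=True (r U p)=True r=True p=True
s_2={p,r}: X((r U p))=True (r U p)=True r=True p=True
s_3={p,q,r,s}: X((r U p))=True (r U p)=True r=True p=True
s_4={r}: X((r U p))=True (r U p)=True r=True p=False
s_5={q,r,s}: X((r U p))=True (r U p)=True r=True p=False
s_6={p,q,r,s}: X((r U p))=True (r U p)=True r=True p=True
s_7={p,s}: X((r U p))=False (r U p)=True r=False p=True
Evaluating at position 3: result = True

Answer: true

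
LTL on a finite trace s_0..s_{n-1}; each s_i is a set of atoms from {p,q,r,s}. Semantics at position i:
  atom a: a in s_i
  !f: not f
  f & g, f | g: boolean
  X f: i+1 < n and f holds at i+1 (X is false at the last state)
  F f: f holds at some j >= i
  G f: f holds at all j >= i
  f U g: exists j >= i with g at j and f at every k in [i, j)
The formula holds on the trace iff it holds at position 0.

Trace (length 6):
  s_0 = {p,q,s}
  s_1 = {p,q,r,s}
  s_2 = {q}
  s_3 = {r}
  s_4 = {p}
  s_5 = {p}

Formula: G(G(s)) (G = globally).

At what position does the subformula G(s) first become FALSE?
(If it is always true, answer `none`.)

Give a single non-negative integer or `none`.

s_0={p,q,s}: G(s)=False s=True
s_1={p,q,r,s}: G(s)=False s=True
s_2={q}: G(s)=False s=False
s_3={r}: G(s)=False s=False
s_4={p}: G(s)=False s=False
s_5={p}: G(s)=False s=False
G(G(s)) holds globally = False
First violation at position 0.

Answer: 0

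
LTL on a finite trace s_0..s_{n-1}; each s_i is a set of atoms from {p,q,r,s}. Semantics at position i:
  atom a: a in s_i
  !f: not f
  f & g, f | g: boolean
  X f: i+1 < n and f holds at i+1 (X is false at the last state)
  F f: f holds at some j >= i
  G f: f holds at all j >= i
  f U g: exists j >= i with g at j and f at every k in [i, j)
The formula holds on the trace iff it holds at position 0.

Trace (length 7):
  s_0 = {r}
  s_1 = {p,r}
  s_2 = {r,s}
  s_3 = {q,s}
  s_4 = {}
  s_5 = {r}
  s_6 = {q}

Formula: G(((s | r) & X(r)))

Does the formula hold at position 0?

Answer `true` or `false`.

s_0={r}: G(((s | r) & X(r)))=False ((s | r) & X(r))=True (s | r)=True s=False r=True X(r)=True
s_1={p,r}: G(((s | r) & X(r)))=False ((s | r) & X(r))=True (s | r)=True s=False r=True X(r)=True
s_2={r,s}: G(((s | r) & X(r)))=False ((s | r) & X(r))=False (s | r)=True s=True r=True X(r)=False
s_3={q,s}: G(((s | r) & X(r)))=False ((s | r) & X(r))=False (s | r)=True s=True r=False X(r)=False
s_4={}: G(((s | r) & X(r)))=False ((s | r) & X(r))=False (s | r)=False s=False r=False X(r)=True
s_5={r}: G(((s | r) & X(r)))=False ((s | r) & X(r))=False (s | r)=True s=False r=True X(r)=False
s_6={q}: G(((s | r) & X(r)))=False ((s | r) & X(r))=False (s | r)=False s=False r=False X(r)=False

Answer: false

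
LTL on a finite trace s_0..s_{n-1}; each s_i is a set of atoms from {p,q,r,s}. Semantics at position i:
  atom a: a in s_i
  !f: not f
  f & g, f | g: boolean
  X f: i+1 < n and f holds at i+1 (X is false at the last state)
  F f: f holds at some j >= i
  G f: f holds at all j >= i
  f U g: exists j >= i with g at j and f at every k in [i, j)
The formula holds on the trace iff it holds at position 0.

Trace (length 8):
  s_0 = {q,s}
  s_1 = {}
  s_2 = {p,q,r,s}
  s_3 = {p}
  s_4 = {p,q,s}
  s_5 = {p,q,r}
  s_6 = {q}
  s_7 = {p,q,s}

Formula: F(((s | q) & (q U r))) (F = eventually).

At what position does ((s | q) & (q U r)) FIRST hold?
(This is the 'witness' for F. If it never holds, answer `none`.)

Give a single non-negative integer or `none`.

Answer: 2

Derivation:
s_0={q,s}: ((s | q) & (q U r))=False (s | q)=True s=True q=True (q U r)=False r=False
s_1={}: ((s | q) & (q U r))=False (s | q)=False s=False q=False (q U r)=False r=False
s_2={p,q,r,s}: ((s | q) & (q U r))=True (s | q)=True s=True q=True (q U r)=True r=True
s_3={p}: ((s | q) & (q U r))=False (s | q)=False s=False q=False (q U r)=False r=False
s_4={p,q,s}: ((s | q) & (q U r))=True (s | q)=True s=True q=True (q U r)=True r=False
s_5={p,q,r}: ((s | q) & (q U r))=True (s | q)=True s=False q=True (q U r)=True r=True
s_6={q}: ((s | q) & (q U r))=False (s | q)=True s=False q=True (q U r)=False r=False
s_7={p,q,s}: ((s | q) & (q U r))=False (s | q)=True s=True q=True (q U r)=False r=False
F(((s | q) & (q U r))) holds; first witness at position 2.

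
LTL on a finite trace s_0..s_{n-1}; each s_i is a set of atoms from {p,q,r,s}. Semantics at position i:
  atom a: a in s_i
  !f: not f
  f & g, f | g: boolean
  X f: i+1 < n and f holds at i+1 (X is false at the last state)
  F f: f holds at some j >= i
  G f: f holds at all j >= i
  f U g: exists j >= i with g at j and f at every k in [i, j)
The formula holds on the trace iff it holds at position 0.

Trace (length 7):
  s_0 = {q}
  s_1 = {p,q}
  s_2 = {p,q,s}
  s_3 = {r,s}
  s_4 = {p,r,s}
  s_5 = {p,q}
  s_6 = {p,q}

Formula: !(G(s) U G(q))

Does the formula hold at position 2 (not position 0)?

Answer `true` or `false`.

Answer: true

Derivation:
s_0={q}: !(G(s) U G(q))=True (G(s) U G(q))=False G(s)=False s=False G(q)=False q=True
s_1={p,q}: !(G(s) U G(q))=True (G(s) U G(q))=False G(s)=False s=False G(q)=False q=True
s_2={p,q,s}: !(G(s) U G(q))=True (G(s) U G(q))=False G(s)=False s=True G(q)=False q=True
s_3={r,s}: !(G(s) U G(q))=True (G(s) U G(q))=False G(s)=False s=True G(q)=False q=False
s_4={p,r,s}: !(G(s) U G(q))=True (G(s) U G(q))=False G(s)=False s=True G(q)=False q=False
s_5={p,q}: !(G(s) U G(q))=False (G(s) U G(q))=True G(s)=False s=False G(q)=True q=True
s_6={p,q}: !(G(s) U G(q))=False (G(s) U G(q))=True G(s)=False s=False G(q)=True q=True
Evaluating at position 2: result = True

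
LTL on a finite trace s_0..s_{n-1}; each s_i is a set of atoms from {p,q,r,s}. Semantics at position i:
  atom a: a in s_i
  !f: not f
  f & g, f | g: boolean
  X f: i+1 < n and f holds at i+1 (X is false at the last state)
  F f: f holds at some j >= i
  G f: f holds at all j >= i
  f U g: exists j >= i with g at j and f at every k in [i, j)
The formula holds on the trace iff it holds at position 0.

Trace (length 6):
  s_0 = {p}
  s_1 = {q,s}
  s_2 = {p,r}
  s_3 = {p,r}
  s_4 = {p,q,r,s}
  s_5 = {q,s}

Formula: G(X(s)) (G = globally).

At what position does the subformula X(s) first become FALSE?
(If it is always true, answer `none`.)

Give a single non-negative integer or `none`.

s_0={p}: X(s)=True s=False
s_1={q,s}: X(s)=False s=True
s_2={p,r}: X(s)=False s=False
s_3={p,r}: X(s)=True s=False
s_4={p,q,r,s}: X(s)=True s=True
s_5={q,s}: X(s)=False s=True
G(X(s)) holds globally = False
First violation at position 1.

Answer: 1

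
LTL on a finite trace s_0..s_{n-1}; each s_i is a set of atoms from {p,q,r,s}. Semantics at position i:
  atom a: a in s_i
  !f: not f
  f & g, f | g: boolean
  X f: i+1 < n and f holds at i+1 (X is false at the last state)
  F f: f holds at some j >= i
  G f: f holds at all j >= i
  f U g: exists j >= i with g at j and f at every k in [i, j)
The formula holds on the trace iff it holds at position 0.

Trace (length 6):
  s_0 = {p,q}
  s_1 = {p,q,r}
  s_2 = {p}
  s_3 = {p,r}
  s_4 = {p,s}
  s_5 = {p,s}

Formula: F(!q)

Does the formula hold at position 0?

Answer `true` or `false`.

s_0={p,q}: F(!q)=True !q=False q=True
s_1={p,q,r}: F(!q)=True !q=False q=True
s_2={p}: F(!q)=True !q=True q=False
s_3={p,r}: F(!q)=True !q=True q=False
s_4={p,s}: F(!q)=True !q=True q=False
s_5={p,s}: F(!q)=True !q=True q=False

Answer: true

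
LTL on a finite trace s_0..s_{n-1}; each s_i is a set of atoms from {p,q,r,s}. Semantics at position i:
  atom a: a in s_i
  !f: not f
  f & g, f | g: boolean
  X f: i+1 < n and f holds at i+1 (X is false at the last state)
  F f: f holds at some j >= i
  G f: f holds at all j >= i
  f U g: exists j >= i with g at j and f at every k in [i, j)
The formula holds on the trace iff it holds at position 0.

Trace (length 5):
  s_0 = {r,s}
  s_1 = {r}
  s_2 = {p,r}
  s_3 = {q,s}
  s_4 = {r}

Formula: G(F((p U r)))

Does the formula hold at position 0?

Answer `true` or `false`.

s_0={r,s}: G(F((p U r)))=True F((p U r))=True (p U r)=True p=False r=True
s_1={r}: G(F((p U r)))=True F((p U r))=True (p U r)=True p=False r=True
s_2={p,r}: G(F((p U r)))=True F((p U r))=True (p U r)=True p=True r=True
s_3={q,s}: G(F((p U r)))=True F((p U r))=True (p U r)=False p=False r=False
s_4={r}: G(F((p U r)))=True F((p U r))=True (p U r)=True p=False r=True

Answer: true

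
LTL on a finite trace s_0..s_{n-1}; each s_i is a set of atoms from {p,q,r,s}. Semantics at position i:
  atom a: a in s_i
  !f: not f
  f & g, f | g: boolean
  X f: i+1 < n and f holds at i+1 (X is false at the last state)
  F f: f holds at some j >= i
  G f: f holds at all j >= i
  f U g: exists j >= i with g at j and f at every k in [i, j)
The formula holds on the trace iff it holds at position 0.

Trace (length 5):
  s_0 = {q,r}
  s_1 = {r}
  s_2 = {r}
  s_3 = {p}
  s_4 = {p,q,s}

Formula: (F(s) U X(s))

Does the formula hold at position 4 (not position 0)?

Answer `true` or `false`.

s_0={q,r}: (F(s) U X(s))=True F(s)=True s=False X(s)=False
s_1={r}: (F(s) U X(s))=True F(s)=True s=False X(s)=False
s_2={r}: (F(s) U X(s))=True F(s)=True s=False X(s)=False
s_3={p}: (F(s) U X(s))=True F(s)=True s=False X(s)=True
s_4={p,q,s}: (F(s) U X(s))=False F(s)=True s=True X(s)=False
Evaluating at position 4: result = False

Answer: false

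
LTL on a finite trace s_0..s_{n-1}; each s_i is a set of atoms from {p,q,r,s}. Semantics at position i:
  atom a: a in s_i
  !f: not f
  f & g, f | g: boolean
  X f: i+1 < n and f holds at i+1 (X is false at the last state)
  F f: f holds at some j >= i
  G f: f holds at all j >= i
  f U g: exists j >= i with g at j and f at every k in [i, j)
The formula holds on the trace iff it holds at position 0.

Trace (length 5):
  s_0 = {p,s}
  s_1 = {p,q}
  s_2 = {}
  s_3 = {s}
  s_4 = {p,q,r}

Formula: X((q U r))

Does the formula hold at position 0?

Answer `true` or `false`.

s_0={p,s}: X((q U r))=False (q U r)=False q=False r=False
s_1={p,q}: X((q U r))=False (q U r)=False q=True r=False
s_2={}: X((q U r))=False (q U r)=False q=False r=False
s_3={s}: X((q U r))=True (q U r)=False q=False r=False
s_4={p,q,r}: X((q U r))=False (q U r)=True q=True r=True

Answer: false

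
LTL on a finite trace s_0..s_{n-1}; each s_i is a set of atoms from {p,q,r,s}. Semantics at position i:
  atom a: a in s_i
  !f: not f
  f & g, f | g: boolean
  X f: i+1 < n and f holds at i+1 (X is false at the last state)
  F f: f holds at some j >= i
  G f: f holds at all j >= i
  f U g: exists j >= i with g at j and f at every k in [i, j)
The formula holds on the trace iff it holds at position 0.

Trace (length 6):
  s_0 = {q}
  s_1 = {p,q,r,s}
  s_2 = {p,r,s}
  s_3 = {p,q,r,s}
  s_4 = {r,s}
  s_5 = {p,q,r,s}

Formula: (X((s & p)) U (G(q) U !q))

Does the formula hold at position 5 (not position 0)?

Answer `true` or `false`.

s_0={q}: (X((s & p)) U (G(q) U !q))=True X((s & p))=True (s & p)=False s=False p=False (G(q) U !q)=False G(q)=False q=True !q=False
s_1={p,q,r,s}: (X((s & p)) U (G(q) U !q))=True X((s & p))=True (s & p)=True s=True p=True (G(q) U !q)=False G(q)=False q=True !q=False
s_2={p,r,s}: (X((s & p)) U (G(q) U !q))=True X((s & p))=True (s & p)=True s=True p=True (G(q) U !q)=True G(q)=False q=False !q=True
s_3={p,q,r,s}: (X((s & p)) U (G(q) U !q))=False X((s & p))=False (s & p)=True s=True p=True (G(q) U !q)=False G(q)=False q=True !q=False
s_4={r,s}: (X((s & p)) U (G(q) U !q))=True X((s & p))=True (s & p)=False s=True p=False (G(q) U !q)=True G(q)=False q=False !q=True
s_5={p,q,r,s}: (X((s & p)) U (G(q) U !q))=False X((s & p))=False (s & p)=True s=True p=True (G(q) U !q)=False G(q)=True q=True !q=False
Evaluating at position 5: result = False

Answer: false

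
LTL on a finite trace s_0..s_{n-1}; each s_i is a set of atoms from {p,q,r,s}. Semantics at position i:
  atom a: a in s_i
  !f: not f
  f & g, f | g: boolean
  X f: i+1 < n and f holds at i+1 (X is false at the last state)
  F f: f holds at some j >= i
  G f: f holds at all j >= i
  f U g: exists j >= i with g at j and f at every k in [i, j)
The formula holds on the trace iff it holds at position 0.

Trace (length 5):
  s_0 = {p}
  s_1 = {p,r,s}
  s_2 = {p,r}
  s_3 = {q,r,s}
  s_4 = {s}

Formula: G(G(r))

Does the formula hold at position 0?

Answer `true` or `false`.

s_0={p}: G(G(r))=False G(r)=False r=False
s_1={p,r,s}: G(G(r))=False G(r)=False r=True
s_2={p,r}: G(G(r))=False G(r)=False r=True
s_3={q,r,s}: G(G(r))=False G(r)=False r=True
s_4={s}: G(G(r))=False G(r)=False r=False

Answer: false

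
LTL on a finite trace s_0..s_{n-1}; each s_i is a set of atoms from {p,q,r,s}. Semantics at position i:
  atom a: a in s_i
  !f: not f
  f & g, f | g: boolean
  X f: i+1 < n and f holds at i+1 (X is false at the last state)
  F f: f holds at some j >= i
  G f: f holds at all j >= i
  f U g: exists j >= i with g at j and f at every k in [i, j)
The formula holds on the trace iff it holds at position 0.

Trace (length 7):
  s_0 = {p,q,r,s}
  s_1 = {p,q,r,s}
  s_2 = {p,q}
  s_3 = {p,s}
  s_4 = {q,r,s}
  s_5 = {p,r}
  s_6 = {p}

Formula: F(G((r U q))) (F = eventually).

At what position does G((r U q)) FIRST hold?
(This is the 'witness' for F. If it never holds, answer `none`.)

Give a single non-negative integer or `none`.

Answer: none

Derivation:
s_0={p,q,r,s}: G((r U q))=False (r U q)=True r=True q=True
s_1={p,q,r,s}: G((r U q))=False (r U q)=True r=True q=True
s_2={p,q}: G((r U q))=False (r U q)=True r=False q=True
s_3={p,s}: G((r U q))=False (r U q)=False r=False q=False
s_4={q,r,s}: G((r U q))=False (r U q)=True r=True q=True
s_5={p,r}: G((r U q))=False (r U q)=False r=True q=False
s_6={p}: G((r U q))=False (r U q)=False r=False q=False
F(G((r U q))) does not hold (no witness exists).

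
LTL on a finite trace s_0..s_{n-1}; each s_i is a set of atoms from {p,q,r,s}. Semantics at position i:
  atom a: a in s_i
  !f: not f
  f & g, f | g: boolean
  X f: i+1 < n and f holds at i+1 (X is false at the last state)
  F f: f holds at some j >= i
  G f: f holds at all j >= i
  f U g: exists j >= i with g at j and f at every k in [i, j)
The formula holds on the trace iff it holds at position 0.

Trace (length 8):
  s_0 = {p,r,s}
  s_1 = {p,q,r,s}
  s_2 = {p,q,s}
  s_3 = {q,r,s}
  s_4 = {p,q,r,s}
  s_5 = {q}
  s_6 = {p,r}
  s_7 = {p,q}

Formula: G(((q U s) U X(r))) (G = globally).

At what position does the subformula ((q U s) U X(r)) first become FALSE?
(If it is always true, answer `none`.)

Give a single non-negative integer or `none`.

s_0={p,r,s}: ((q U s) U X(r))=True (q U s)=True q=False s=True X(r)=True r=True
s_1={p,q,r,s}: ((q U s) U X(r))=True (q U s)=True q=True s=True X(r)=False r=True
s_2={p,q,s}: ((q U s) U X(r))=True (q U s)=True q=True s=True X(r)=True r=False
s_3={q,r,s}: ((q U s) U X(r))=True (q U s)=True q=True s=True X(r)=True r=True
s_4={p,q,r,s}: ((q U s) U X(r))=True (q U s)=True q=True s=True X(r)=False r=True
s_5={q}: ((q U s) U X(r))=True (q U s)=False q=True s=False X(r)=True r=False
s_6={p,r}: ((q U s) U X(r))=False (q U s)=False q=False s=False X(r)=False r=True
s_7={p,q}: ((q U s) U X(r))=False (q U s)=False q=True s=False X(r)=False r=False
G(((q U s) U X(r))) holds globally = False
First violation at position 6.

Answer: 6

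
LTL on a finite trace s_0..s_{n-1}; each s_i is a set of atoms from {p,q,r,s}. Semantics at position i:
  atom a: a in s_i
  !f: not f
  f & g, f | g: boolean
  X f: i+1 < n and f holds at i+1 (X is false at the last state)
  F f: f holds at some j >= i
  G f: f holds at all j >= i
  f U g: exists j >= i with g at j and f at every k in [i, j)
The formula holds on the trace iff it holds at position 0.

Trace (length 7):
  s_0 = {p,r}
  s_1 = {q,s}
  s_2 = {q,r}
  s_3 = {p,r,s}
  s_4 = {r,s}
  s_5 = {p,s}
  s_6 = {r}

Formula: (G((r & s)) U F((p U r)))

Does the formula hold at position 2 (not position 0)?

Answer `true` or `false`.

s_0={p,r}: (G((r & s)) U F((p U r)))=True G((r & s))=False (r & s)=False r=True s=False F((p U r))=True (p U r)=True p=True
s_1={q,s}: (G((r & s)) U F((p U r)))=True G((r & s))=False (r & s)=False r=False s=True F((p U r))=True (p U r)=False p=False
s_2={q,r}: (G((r & s)) U F((p U r)))=True G((r & s))=False (r & s)=False r=True s=False F((p U r))=True (p U r)=True p=False
s_3={p,r,s}: (G((r & s)) U F((p U r)))=True G((r & s))=False (r & s)=True r=True s=True F((p U r))=True (p U r)=True p=True
s_4={r,s}: (G((r & s)) U F((p U r)))=True G((r & s))=False (r & s)=True r=True s=True F((p U r))=True (p U r)=True p=False
s_5={p,s}: (G((r & s)) U F((p U r)))=True G((r & s))=False (r & s)=False r=False s=True F((p U r))=True (p U r)=True p=True
s_6={r}: (G((r & s)) U F((p U r)))=True G((r & s))=False (r & s)=False r=True s=False F((p U r))=True (p U r)=True p=False
Evaluating at position 2: result = True

Answer: true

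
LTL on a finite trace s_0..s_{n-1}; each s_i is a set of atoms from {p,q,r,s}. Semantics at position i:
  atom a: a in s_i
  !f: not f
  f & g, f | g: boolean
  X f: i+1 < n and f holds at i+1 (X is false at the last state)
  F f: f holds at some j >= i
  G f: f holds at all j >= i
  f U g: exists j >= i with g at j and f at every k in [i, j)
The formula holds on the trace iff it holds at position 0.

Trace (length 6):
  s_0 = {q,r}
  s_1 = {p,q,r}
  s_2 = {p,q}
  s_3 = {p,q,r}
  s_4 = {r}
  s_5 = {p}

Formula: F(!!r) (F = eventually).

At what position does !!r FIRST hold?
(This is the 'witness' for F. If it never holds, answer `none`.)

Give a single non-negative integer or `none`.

s_0={q,r}: !!r=True !r=False r=True
s_1={p,q,r}: !!r=True !r=False r=True
s_2={p,q}: !!r=False !r=True r=False
s_3={p,q,r}: !!r=True !r=False r=True
s_4={r}: !!r=True !r=False r=True
s_5={p}: !!r=False !r=True r=False
F(!!r) holds; first witness at position 0.

Answer: 0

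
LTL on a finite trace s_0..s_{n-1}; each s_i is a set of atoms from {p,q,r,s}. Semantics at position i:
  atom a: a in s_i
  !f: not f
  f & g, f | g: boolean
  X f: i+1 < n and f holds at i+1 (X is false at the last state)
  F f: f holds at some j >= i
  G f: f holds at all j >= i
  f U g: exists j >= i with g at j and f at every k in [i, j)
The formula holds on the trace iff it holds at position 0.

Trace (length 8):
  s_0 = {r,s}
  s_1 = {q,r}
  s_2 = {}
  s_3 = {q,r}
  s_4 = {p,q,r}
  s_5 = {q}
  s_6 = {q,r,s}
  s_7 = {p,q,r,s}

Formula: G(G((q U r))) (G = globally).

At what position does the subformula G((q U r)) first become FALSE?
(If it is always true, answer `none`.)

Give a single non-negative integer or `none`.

s_0={r,s}: G((q U r))=False (q U r)=True q=False r=True
s_1={q,r}: G((q U r))=False (q U r)=True q=True r=True
s_2={}: G((q U r))=False (q U r)=False q=False r=False
s_3={q,r}: G((q U r))=True (q U r)=True q=True r=True
s_4={p,q,r}: G((q U r))=True (q U r)=True q=True r=True
s_5={q}: G((q U r))=True (q U r)=True q=True r=False
s_6={q,r,s}: G((q U r))=True (q U r)=True q=True r=True
s_7={p,q,r,s}: G((q U r))=True (q U r)=True q=True r=True
G(G((q U r))) holds globally = False
First violation at position 0.

Answer: 0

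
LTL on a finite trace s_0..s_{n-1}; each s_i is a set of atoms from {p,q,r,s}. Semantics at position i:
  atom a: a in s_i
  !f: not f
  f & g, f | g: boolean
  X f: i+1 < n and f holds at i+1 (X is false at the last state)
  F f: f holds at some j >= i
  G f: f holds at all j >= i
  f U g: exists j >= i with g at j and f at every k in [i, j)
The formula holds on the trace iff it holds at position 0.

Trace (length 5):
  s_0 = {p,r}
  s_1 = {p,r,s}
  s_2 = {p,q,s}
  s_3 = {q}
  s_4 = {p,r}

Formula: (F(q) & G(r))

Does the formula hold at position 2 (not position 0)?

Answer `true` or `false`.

Answer: false

Derivation:
s_0={p,r}: (F(q) & G(r))=False F(q)=True q=False G(r)=False r=True
s_1={p,r,s}: (F(q) & G(r))=False F(q)=True q=False G(r)=False r=True
s_2={p,q,s}: (F(q) & G(r))=False F(q)=True q=True G(r)=False r=False
s_3={q}: (F(q) & G(r))=False F(q)=True q=True G(r)=False r=False
s_4={p,r}: (F(q) & G(r))=False F(q)=False q=False G(r)=True r=True
Evaluating at position 2: result = False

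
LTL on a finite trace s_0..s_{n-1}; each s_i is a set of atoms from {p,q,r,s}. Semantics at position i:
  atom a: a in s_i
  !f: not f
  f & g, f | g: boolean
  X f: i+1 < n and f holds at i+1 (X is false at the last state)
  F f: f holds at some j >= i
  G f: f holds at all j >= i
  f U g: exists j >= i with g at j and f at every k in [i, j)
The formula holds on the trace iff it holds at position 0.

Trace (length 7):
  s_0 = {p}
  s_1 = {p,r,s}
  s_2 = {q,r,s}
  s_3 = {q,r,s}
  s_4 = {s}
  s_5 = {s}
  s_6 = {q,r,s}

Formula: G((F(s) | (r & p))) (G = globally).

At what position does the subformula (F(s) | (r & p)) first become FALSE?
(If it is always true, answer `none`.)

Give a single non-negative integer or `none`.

Answer: none

Derivation:
s_0={p}: (F(s) | (r & p))=True F(s)=True s=False (r & p)=False r=False p=True
s_1={p,r,s}: (F(s) | (r & p))=True F(s)=True s=True (r & p)=True r=True p=True
s_2={q,r,s}: (F(s) | (r & p))=True F(s)=True s=True (r & p)=False r=True p=False
s_3={q,r,s}: (F(s) | (r & p))=True F(s)=True s=True (r & p)=False r=True p=False
s_4={s}: (F(s) | (r & p))=True F(s)=True s=True (r & p)=False r=False p=False
s_5={s}: (F(s) | (r & p))=True F(s)=True s=True (r & p)=False r=False p=False
s_6={q,r,s}: (F(s) | (r & p))=True F(s)=True s=True (r & p)=False r=True p=False
G((F(s) | (r & p))) holds globally = True
No violation — formula holds at every position.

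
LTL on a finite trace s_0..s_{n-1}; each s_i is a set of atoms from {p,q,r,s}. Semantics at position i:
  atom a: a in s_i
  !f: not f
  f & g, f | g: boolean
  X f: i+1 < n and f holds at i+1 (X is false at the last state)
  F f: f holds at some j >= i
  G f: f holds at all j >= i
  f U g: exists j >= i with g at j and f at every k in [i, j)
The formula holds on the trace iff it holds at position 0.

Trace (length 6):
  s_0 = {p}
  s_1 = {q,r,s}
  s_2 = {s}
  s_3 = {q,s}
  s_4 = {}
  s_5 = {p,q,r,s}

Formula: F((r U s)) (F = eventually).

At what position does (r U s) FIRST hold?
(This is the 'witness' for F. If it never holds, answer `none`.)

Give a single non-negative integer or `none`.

Answer: 1

Derivation:
s_0={p}: (r U s)=False r=False s=False
s_1={q,r,s}: (r U s)=True r=True s=True
s_2={s}: (r U s)=True r=False s=True
s_3={q,s}: (r U s)=True r=False s=True
s_4={}: (r U s)=False r=False s=False
s_5={p,q,r,s}: (r U s)=True r=True s=True
F((r U s)) holds; first witness at position 1.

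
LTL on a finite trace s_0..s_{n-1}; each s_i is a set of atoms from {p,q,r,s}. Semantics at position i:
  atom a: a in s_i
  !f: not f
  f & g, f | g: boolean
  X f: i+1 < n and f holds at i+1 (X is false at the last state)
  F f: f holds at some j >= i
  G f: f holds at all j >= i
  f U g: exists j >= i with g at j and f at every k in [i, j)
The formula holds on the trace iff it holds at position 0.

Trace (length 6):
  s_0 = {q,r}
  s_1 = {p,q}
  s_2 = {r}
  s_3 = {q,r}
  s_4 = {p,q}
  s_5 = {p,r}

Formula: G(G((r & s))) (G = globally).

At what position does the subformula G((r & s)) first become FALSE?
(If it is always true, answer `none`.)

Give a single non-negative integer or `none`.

s_0={q,r}: G((r & s))=False (r & s)=False r=True s=False
s_1={p,q}: G((r & s))=False (r & s)=False r=False s=False
s_2={r}: G((r & s))=False (r & s)=False r=True s=False
s_3={q,r}: G((r & s))=False (r & s)=False r=True s=False
s_4={p,q}: G((r & s))=False (r & s)=False r=False s=False
s_5={p,r}: G((r & s))=False (r & s)=False r=True s=False
G(G((r & s))) holds globally = False
First violation at position 0.

Answer: 0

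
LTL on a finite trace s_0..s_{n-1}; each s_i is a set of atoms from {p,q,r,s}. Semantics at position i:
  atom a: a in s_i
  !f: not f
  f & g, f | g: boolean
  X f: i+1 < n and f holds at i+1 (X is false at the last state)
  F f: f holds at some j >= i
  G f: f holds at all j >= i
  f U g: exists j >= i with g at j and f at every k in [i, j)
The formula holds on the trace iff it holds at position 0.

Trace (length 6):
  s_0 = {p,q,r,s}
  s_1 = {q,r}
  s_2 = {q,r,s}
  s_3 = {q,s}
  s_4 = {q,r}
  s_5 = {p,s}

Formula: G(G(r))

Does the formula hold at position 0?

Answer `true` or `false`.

Answer: false

Derivation:
s_0={p,q,r,s}: G(G(r))=False G(r)=False r=True
s_1={q,r}: G(G(r))=False G(r)=False r=True
s_2={q,r,s}: G(G(r))=False G(r)=False r=True
s_3={q,s}: G(G(r))=False G(r)=False r=False
s_4={q,r}: G(G(r))=False G(r)=False r=True
s_5={p,s}: G(G(r))=False G(r)=False r=False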